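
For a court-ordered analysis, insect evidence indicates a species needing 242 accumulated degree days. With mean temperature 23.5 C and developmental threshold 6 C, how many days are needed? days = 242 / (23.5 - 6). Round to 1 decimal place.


Insect development time:
Effective temperature = avg_temp - T_base = 23.5 - 6 = 17.5 C
Days = ADD / effective_temp = 242 / 17.5 = 13.8 days

13.8


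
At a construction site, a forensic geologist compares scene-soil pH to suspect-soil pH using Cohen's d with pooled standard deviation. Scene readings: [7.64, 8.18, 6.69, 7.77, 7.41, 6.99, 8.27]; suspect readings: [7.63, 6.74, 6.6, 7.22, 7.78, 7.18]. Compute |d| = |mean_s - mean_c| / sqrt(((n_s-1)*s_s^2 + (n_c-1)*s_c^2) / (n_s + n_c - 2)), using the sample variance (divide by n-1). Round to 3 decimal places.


Pooled-variance Cohen's d for soil pH comparison:
Scene mean = 52.95 / 7 = 7.564286
Suspect mean = 43.15 / 6 = 7.191667
Scene sample variance s_s^2 = 0.340529
Suspect sample variance s_c^2 = 0.218657
Pooled variance = ((n_s-1)*s_s^2 + (n_c-1)*s_c^2) / (n_s + n_c - 2) = 0.285132
Pooled SD = sqrt(0.285132) = 0.533978
Mean difference = 0.372619
|d| = |0.372619| / 0.533978 = 0.698

0.698


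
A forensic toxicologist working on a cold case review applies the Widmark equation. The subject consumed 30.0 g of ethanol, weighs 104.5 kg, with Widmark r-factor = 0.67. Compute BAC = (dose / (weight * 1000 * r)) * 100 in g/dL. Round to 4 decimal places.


Applying the Widmark formula:
BAC = (dose_g / (body_wt * 1000 * r)) * 100
Denominator = 104.5 * 1000 * 0.67 = 70015
BAC = (30.0 / 70015) * 100
BAC = 0.0428 g/dL

0.0428


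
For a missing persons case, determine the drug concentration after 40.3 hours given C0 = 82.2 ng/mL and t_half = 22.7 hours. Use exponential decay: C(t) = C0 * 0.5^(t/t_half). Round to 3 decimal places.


Drug concentration decay:
Number of half-lives = t / t_half = 40.3 / 22.7 = 1.77533
Decay factor = 0.5^1.77533 = 0.29212748
C(t) = 82.2 * 0.29212748 = 24.013 ng/mL

24.013


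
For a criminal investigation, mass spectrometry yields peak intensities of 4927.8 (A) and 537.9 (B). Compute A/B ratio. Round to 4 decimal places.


Spectral peak ratio:
Peak A = 4927.8 counts
Peak B = 537.9 counts
Ratio = 4927.8 / 537.9 = 9.1612

9.1612


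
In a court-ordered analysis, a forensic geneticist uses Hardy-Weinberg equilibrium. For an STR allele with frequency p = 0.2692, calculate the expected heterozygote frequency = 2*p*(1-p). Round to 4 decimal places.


Hardy-Weinberg heterozygote frequency:
q = 1 - p = 1 - 0.2692 = 0.7308
2pq = 2 * 0.2692 * 0.7308 = 0.3935

0.3935


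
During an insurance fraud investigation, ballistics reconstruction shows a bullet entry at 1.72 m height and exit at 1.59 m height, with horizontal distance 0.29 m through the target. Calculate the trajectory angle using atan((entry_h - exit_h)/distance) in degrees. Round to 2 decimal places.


Bullet trajectory angle:
Height difference = 1.72 - 1.59 = 0.13 m
angle = atan(0.13 / 0.29)
angle = atan(0.448276)
angle = 24.15 degrees

24.15


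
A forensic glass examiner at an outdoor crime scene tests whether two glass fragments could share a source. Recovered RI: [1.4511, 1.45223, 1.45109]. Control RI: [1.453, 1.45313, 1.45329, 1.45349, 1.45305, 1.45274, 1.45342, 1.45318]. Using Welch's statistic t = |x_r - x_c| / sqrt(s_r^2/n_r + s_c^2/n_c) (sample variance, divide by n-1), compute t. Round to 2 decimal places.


Welch's t-criterion for glass RI comparison:
Recovered mean = sum / n_r = 4.35442 / 3 = 1.4514733
Control mean = sum / n_c = 11.6253 / 8 = 1.4531625
Recovered sample variance s_r^2 = 4.29433e-07
Control sample variance s_c^2 = 5.83929e-08
Welch SE (unpooled) = sqrt(s_r^2/n_r + s_c^2/n_c) = sqrt(1.43144e-07 + 7.29911e-09) = sqrt(1.50443e-07) = 0.00038787
|mean_r - mean_c| = 0.00168917
t = 0.00168917 / 0.00038787 = 4.35

4.35


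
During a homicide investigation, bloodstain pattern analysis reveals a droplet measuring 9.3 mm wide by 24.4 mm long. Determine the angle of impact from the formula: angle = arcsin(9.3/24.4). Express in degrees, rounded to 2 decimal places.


Blood spatter impact angle calculation:
width / length = 9.3 / 24.4 = 0.381148
angle = arcsin(0.381148)
angle = 22.40 degrees

22.40


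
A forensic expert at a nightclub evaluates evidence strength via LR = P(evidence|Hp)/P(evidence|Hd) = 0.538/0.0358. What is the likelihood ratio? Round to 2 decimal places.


Likelihood ratio calculation:
LR = P(E|Hp) / P(E|Hd)
LR = 0.538 / 0.0358
LR = 15.03

15.03


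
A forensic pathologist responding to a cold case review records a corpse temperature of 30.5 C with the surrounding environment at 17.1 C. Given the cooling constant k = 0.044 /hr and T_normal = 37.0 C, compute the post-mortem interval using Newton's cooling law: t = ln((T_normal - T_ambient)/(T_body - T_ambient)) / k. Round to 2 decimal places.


Using Newton's law of cooling:
t = ln((T_normal - T_ambient) / (T_body - T_ambient)) / k
T_normal - T_ambient = 19.9
T_body - T_ambient = 13.4
Ratio = 1.485075
ln(ratio) = 0.395465
t = 0.395465 / 0.044 = 8.99 hours

8.99


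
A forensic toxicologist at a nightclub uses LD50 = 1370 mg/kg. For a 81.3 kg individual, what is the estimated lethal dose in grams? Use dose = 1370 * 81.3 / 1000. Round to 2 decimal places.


Lethal dose calculation:
Lethal dose = LD50 * body_weight / 1000
= 1370 * 81.3 / 1000
= 111381 / 1000
= 111.38 g

111.38


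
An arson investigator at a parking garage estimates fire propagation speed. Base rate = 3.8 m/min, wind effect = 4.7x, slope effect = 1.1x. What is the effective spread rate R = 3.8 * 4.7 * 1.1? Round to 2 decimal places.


Fire spread rate calculation:
R = R0 * wind_factor * slope_factor
= 3.8 * 4.7 * 1.1
= 17.86 * 1.1
= 19.65 m/min

19.65


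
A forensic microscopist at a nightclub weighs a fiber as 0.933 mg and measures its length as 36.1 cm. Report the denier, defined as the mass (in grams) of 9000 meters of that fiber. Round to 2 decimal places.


Denier calculation:
Mass in grams = 0.933 mg / 1000 = 0.000933 g
Length in meters = 36.1 cm / 100 = 0.361 m
Linear density = mass / length = 0.000933 / 0.361 = 0.00258449 g/m
Denier = (g/m) * 9000 = 0.00258449 * 9000 = 23.26

23.26


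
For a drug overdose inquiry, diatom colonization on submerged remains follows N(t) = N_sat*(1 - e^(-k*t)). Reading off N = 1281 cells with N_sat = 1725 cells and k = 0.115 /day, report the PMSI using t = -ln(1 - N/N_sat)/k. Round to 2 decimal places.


PMSI from diatom colonization curve:
N / N_sat = 1281 / 1725 = 0.742609
1 - N/N_sat = 0.257391
ln(1 - N/N_sat) = -1.357159
t = -ln(1 - N/N_sat) / k = -(-1.357159) / 0.115 = 11.80 days

11.80


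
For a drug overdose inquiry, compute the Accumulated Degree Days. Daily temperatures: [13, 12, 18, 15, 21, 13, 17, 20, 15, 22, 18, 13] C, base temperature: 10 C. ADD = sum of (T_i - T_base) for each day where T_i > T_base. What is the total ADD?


Computing ADD day by day:
Day 1: max(0, 13 - 10) = 3
Day 2: max(0, 12 - 10) = 2
Day 3: max(0, 18 - 10) = 8
Day 4: max(0, 15 - 10) = 5
Day 5: max(0, 21 - 10) = 11
Day 6: max(0, 13 - 10) = 3
Day 7: max(0, 17 - 10) = 7
Day 8: max(0, 20 - 10) = 10
Day 9: max(0, 15 - 10) = 5
Day 10: max(0, 22 - 10) = 12
Day 11: max(0, 18 - 10) = 8
Day 12: max(0, 13 - 10) = 3
Total ADD = 77

77


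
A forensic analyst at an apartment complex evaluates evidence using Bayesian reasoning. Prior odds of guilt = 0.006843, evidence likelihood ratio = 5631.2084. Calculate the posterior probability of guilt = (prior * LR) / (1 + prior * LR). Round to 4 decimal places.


Bayesian evidence evaluation:
Posterior odds = prior_odds * LR = 0.006843 * 5631.2084 = 38.53436
Posterior probability = posterior_odds / (1 + posterior_odds)
= 38.53436 / (1 + 38.53436)
= 38.53436 / 39.53436
= 0.9747

0.9747


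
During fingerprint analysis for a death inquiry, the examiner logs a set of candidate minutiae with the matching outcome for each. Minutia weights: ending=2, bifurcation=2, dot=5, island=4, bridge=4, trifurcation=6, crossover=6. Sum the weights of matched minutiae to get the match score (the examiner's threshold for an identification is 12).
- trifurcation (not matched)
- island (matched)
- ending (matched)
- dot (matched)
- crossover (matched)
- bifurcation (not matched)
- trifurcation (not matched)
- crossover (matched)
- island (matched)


Weighted minutiae match score:
  trifurcation: not matched, +0
  island: matched, +4 (running total 4)
  ending: matched, +2 (running total 6)
  dot: matched, +5 (running total 11)
  crossover: matched, +6 (running total 17)
  bifurcation: not matched, +0
  trifurcation: not matched, +0
  crossover: matched, +6 (running total 23)
  island: matched, +4 (running total 27)
Total score = 27
Threshold = 12; verdict = identification

27


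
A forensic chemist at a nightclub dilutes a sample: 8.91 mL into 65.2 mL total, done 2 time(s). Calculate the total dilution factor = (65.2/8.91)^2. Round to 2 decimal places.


Dilution factor calculation:
Single dilution = V_total / V_sample = 65.2 / 8.91 ≈ 7.317621
Number of dilutions = 2
Total DF = (65.2 / 8.91)^2 (full precision, rounded at the end) = 53.55

53.55


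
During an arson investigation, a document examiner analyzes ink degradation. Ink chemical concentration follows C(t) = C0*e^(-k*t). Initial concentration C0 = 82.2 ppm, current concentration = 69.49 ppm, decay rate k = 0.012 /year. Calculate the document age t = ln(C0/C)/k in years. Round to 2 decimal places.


Document age estimation:
C0/C = 82.2 / 69.49 = 1.182904
ln(C0/C) = 0.167972
t = 0.167972 / 0.012 = 14.00 years

14.00


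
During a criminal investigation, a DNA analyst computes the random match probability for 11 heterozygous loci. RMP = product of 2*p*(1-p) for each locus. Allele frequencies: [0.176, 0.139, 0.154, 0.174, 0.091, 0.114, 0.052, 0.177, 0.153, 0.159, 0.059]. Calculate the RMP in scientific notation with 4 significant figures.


Computing RMP for 11 loci:
Locus 1: 2 * 0.176 * 0.824 = 0.290048
Locus 2: 2 * 0.139 * 0.861 = 0.239358
Locus 3: 2 * 0.154 * 0.846 = 0.260568
Locus 4: 2 * 0.174 * 0.826 = 0.287448
Locus 5: 2 * 0.091 * 0.909 = 0.165438
Locus 6: 2 * 0.114 * 0.886 = 0.202008
Locus 7: 2 * 0.052 * 0.948 = 0.098592
Locus 8: 2 * 0.177 * 0.823 = 0.291342
Locus 9: 2 * 0.153 * 0.847 = 0.259182
Locus 10: 2 * 0.159 * 0.841 = 0.267438
Locus 11: 2 * 0.059 * 0.941 = 0.111038
RMP = 3.842e-08

3.842e-08


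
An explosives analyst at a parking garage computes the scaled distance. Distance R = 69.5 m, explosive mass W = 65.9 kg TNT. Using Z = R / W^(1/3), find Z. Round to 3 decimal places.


Scaled distance calculation:
W^(1/3) = 65.9^(1/3) = 4.039198
Z = R / W^(1/3) = 69.5 / 4.039198
Z = 17.206 m/kg^(1/3)

17.206


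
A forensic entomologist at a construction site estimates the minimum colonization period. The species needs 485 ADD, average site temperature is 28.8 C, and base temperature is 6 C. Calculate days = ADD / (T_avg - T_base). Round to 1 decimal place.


Insect development time:
Effective temperature = avg_temp - T_base = 28.8 - 6 = 22.8 C
Days = ADD / effective_temp = 485 / 22.8 = 21.3 days

21.3


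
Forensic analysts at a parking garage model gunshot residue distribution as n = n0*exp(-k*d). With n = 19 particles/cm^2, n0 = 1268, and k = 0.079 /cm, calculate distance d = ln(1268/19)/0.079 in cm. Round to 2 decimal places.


GSR distance calculation:
n0/n = 1268 / 19 = 66.736842
ln(n0/n) = 4.200757
d = 4.200757 / 0.079 = 53.17 cm

53.17


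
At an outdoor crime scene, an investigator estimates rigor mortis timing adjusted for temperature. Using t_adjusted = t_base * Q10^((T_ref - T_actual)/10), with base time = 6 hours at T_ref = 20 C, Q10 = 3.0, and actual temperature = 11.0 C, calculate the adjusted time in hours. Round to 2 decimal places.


Rigor mortis time adjustment:
Exponent = (T_ref - T_actual) / 10 = (20 - 11.0) / 10 = 0.9
Q10 factor = 3.0^0.9 = 2.68788
t_adjusted = 6 * 2.68788 = 16.13 hours

16.13


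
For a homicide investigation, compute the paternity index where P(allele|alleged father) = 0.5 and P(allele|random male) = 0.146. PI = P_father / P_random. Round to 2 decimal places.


Paternity Index calculation:
PI = P(allele|father) / P(allele|random)
PI = 0.5 / 0.146
PI = 3.42

3.42


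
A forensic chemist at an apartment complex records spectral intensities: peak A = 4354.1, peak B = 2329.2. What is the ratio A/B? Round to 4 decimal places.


Spectral peak ratio:
Peak A = 4354.1 counts
Peak B = 2329.2 counts
Ratio = 4354.1 / 2329.2 = 1.8694

1.8694


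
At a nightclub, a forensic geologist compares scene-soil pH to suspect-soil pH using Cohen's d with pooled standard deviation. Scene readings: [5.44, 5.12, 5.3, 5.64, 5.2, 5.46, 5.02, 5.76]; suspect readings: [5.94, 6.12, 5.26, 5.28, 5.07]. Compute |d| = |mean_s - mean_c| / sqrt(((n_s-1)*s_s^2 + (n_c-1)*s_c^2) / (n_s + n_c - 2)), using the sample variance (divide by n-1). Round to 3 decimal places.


Pooled-variance Cohen's d for soil pH comparison:
Scene mean = 42.94 / 8 = 5.3675
Suspect mean = 27.67 / 5 = 5.534
Scene sample variance s_s^2 = 0.06525
Suspect sample variance s_c^2 = 0.21578
Pooled variance = ((n_s-1)*s_s^2 + (n_c-1)*s_c^2) / (n_s + n_c - 2) = 0.119988
Pooled SD = sqrt(0.119988) = 0.346393
Mean difference = -0.1665
|d| = |-0.1665| / 0.346393 = 0.481

0.481


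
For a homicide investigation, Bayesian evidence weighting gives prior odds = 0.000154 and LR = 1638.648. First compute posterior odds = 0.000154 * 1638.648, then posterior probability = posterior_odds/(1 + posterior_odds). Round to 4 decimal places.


Bayesian evidence evaluation:
Posterior odds = prior_odds * LR = 0.000154 * 1638.648 = 0.2523518
Posterior probability = posterior_odds / (1 + posterior_odds)
= 0.2523518 / (1 + 0.2523518)
= 0.2523518 / 1.2523518
= 0.2015

0.2015


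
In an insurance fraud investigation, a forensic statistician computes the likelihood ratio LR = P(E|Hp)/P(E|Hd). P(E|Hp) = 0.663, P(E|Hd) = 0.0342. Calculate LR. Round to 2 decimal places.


Likelihood ratio calculation:
LR = P(E|Hp) / P(E|Hd)
LR = 0.663 / 0.0342
LR = 19.39

19.39


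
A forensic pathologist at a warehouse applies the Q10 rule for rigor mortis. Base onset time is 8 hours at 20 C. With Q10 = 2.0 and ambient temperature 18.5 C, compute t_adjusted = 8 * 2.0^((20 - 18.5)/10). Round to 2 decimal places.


Rigor mortis time adjustment:
Exponent = (T_ref - T_actual) / 10 = (20 - 18.5) / 10 = 0.15
Q10 factor = 2.0^0.15 = 1.10957
t_adjusted = 8 * 1.10957 = 8.88 hours

8.88


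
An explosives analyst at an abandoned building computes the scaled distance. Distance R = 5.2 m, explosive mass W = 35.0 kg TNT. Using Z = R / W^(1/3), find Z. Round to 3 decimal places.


Scaled distance calculation:
W^(1/3) = 35.0^(1/3) = 3.271066
Z = R / W^(1/3) = 5.2 / 3.271066
Z = 1.590 m/kg^(1/3)

1.590


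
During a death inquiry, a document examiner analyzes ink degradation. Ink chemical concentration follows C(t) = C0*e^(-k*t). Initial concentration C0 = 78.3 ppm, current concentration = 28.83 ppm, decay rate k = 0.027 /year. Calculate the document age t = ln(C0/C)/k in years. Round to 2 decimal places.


Document age estimation:
C0/C = 78.3 / 28.83 = 2.715921
ln(C0/C) = 0.999131
t = 0.999131 / 0.027 = 37.00 years

37.00


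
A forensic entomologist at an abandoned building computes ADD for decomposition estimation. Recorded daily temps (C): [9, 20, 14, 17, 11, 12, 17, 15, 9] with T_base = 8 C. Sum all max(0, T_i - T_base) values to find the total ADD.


Computing ADD day by day:
Day 1: max(0, 9 - 8) = 1
Day 2: max(0, 20 - 8) = 12
Day 3: max(0, 14 - 8) = 6
Day 4: max(0, 17 - 8) = 9
Day 5: max(0, 11 - 8) = 3
Day 6: max(0, 12 - 8) = 4
Day 7: max(0, 17 - 8) = 9
Day 8: max(0, 15 - 8) = 7
Day 9: max(0, 9 - 8) = 1
Total ADD = 52

52


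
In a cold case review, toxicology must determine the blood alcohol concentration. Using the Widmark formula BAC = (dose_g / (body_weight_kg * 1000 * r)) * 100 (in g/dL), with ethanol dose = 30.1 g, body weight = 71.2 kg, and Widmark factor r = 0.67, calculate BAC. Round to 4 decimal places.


Applying the Widmark formula:
BAC = (dose_g / (body_wt * 1000 * r)) * 100
Denominator = 71.2 * 1000 * 0.67 = 47704
BAC = (30.1 / 47704) * 100
BAC = 0.0631 g/dL

0.0631


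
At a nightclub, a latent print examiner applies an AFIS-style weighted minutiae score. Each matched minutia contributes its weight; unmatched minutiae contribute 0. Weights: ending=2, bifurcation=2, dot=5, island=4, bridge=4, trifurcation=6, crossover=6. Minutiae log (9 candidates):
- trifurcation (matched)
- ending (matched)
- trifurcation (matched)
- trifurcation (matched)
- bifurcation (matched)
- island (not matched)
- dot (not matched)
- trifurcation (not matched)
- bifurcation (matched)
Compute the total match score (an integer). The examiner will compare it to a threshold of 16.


Weighted minutiae match score:
  trifurcation: matched, +6 (running total 6)
  ending: matched, +2 (running total 8)
  trifurcation: matched, +6 (running total 14)
  trifurcation: matched, +6 (running total 20)
  bifurcation: matched, +2 (running total 22)
  island: not matched, +0
  dot: not matched, +0
  trifurcation: not matched, +0
  bifurcation: matched, +2 (running total 24)
Total score = 24
Threshold = 16; verdict = identification

24


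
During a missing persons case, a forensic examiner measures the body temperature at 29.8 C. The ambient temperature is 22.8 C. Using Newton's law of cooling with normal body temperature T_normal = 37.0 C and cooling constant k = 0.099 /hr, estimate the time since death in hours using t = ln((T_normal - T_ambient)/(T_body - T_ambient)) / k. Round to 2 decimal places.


Using Newton's law of cooling:
t = ln((T_normal - T_ambient) / (T_body - T_ambient)) / k
T_normal - T_ambient = 14.2
T_body - T_ambient = 7.0
Ratio = 2.028571
ln(ratio) = 0.707332
t = 0.707332 / 0.099 = 7.14 hours

7.14


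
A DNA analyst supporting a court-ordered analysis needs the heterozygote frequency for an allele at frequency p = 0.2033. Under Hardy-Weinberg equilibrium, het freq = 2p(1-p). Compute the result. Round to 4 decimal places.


Hardy-Weinberg heterozygote frequency:
q = 1 - p = 1 - 0.2033 = 0.7967
2pq = 2 * 0.2033 * 0.7967 = 0.3239

0.3239


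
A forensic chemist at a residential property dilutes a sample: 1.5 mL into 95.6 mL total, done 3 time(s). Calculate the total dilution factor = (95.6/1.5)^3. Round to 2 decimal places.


Dilution factor calculation:
Single dilution = V_total / V_sample = 95.6 / 1.5 ≈ 63.733333
Number of dilutions = 3
Total DF = (95.6 / 1.5)^3 (full precision, rounded at the end) = 258880.83

258880.83


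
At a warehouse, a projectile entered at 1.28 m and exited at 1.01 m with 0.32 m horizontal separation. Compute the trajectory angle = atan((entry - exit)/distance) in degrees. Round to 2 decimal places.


Bullet trajectory angle:
Height difference = 1.28 - 1.01 = 0.27 m
angle = atan(0.27 / 0.32)
angle = atan(0.84375)
angle = 40.16 degrees

40.16


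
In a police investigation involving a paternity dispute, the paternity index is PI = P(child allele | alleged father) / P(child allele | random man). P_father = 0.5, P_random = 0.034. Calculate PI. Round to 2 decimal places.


Paternity Index calculation:
PI = P(allele|father) / P(allele|random)
PI = 0.5 / 0.034
PI = 14.71

14.71


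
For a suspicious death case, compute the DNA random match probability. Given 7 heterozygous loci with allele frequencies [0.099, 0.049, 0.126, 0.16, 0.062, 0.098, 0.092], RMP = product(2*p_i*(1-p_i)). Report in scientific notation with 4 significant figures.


Computing RMP for 7 loci:
Locus 1: 2 * 0.099 * 0.901 = 0.178398
Locus 2: 2 * 0.049 * 0.951 = 0.093198
Locus 3: 2 * 0.126 * 0.874 = 0.220248
Locus 4: 2 * 0.16 * 0.84 = 0.2688
Locus 5: 2 * 0.062 * 0.938 = 0.116312
Locus 6: 2 * 0.098 * 0.902 = 0.176792
Locus 7: 2 * 0.092 * 0.908 = 0.167072
RMP = 3.382e-06

3.382e-06


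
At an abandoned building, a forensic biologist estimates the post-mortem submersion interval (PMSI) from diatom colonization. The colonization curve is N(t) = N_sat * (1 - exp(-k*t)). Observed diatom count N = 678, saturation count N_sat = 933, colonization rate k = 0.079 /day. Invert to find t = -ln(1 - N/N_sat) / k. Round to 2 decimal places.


PMSI from diatom colonization curve:
N / N_sat = 678 / 933 = 0.726688
1 - N/N_sat = 0.273312
ln(1 - N/N_sat) = -1.297141
t = -ln(1 - N/N_sat) / k = -(-1.297141) / 0.079 = 16.42 days

16.42


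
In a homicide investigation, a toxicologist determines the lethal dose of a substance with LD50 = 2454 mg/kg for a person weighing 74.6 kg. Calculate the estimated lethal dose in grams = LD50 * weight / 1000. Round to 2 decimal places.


Lethal dose calculation:
Lethal dose = LD50 * body_weight / 1000
= 2454 * 74.6 / 1000
= 183068.4 / 1000
= 183.07 g

183.07


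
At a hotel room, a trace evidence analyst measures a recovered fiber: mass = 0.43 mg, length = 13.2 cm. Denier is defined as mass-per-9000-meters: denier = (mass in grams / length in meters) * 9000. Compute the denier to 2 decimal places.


Denier calculation:
Mass in grams = 0.43 mg / 1000 = 0.00043 g
Length in meters = 13.2 cm / 100 = 0.132 m
Linear density = mass / length = 0.00043 / 0.132 = 0.00325758 g/m
Denier = (g/m) * 9000 = 0.00325758 * 9000 = 29.32

29.32


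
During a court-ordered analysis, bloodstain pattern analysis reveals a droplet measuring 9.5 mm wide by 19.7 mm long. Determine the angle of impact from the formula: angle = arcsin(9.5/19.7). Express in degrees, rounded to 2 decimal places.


Blood spatter impact angle calculation:
width / length = 9.5 / 19.7 = 0.482234
angle = arcsin(0.482234)
angle = 28.83 degrees

28.83


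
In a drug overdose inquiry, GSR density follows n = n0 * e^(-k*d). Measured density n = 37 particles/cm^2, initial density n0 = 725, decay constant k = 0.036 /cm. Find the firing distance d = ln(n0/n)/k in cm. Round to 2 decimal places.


GSR distance calculation:
n0/n = 725 / 37 = 19.594595
ln(n0/n) = 2.975254
d = 2.975254 / 0.036 = 82.65 cm

82.65


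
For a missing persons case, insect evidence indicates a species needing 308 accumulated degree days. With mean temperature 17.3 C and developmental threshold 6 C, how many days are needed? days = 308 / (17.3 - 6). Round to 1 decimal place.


Insect development time:
Effective temperature = avg_temp - T_base = 17.3 - 6 = 11.3 C
Days = ADD / effective_temp = 308 / 11.3 = 27.3 days

27.3


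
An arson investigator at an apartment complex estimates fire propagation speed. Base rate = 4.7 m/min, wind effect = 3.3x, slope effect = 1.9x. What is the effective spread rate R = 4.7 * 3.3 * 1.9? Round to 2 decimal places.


Fire spread rate calculation:
R = R0 * wind_factor * slope_factor
= 4.7 * 3.3 * 1.9
= 15.51 * 1.9
= 29.47 m/min

29.47


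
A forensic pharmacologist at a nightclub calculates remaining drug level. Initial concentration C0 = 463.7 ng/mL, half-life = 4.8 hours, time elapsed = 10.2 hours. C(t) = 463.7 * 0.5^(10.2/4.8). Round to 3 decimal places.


Drug concentration decay:
Number of half-lives = t / t_half = 10.2 / 4.8 = 2.125
Decay factor = 0.5^2.125 = 0.22925101
C(t) = 463.7 * 0.22925101 = 106.304 ng/mL

106.304


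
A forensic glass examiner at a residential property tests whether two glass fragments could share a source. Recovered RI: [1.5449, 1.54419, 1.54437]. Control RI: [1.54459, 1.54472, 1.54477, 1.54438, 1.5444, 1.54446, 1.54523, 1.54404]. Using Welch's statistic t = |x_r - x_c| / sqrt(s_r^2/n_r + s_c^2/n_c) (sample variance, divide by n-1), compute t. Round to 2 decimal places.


Welch's t-criterion for glass RI comparison:
Recovered mean = sum / n_r = 4.63346 / 3 = 1.5444867
Control mean = sum / n_c = 12.35659 / 8 = 1.5445738
Recovered sample variance s_r^2 = 1.36233e-07
Control sample variance s_c^2 = 1.22341e-07
Welch SE (unpooled) = sqrt(s_r^2/n_r + s_c^2/n_c) = sqrt(4.54111e-08 + 1.52926e-08) = sqrt(6.07037e-08) = 0.000246381
|mean_r - mean_c| = 8.70833e-05
t = 8.70833e-05 / 0.000246381 = 0.35

0.35


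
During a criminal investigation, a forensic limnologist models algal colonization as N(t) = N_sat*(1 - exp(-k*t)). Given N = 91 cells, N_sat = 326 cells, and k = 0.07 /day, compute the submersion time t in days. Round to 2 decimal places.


PMSI from diatom colonization curve:
N / N_sat = 91 / 326 = 0.279141
1 - N/N_sat = 0.720859
ln(1 - N/N_sat) = -0.327312
t = -ln(1 - N/N_sat) / k = -(-0.327312) / 0.07 = 4.68 days

4.68


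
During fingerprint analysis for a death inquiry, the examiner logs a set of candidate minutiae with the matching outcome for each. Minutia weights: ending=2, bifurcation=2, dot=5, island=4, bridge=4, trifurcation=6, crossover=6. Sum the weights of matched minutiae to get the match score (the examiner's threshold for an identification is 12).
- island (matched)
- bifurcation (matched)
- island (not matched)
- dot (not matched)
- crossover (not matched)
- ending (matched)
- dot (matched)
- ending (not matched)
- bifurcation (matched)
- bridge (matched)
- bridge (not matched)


Weighted minutiae match score:
  island: matched, +4 (running total 4)
  bifurcation: matched, +2 (running total 6)
  island: not matched, +0
  dot: not matched, +0
  crossover: not matched, +0
  ending: matched, +2 (running total 8)
  dot: matched, +5 (running total 13)
  ending: not matched, +0
  bifurcation: matched, +2 (running total 15)
  bridge: matched, +4 (running total 19)
  bridge: not matched, +0
Total score = 19
Threshold = 12; verdict = identification

19


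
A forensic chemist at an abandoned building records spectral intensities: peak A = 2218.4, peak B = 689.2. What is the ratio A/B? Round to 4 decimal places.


Spectral peak ratio:
Peak A = 2218.4 counts
Peak B = 689.2 counts
Ratio = 2218.4 / 689.2 = 3.2188

3.2188


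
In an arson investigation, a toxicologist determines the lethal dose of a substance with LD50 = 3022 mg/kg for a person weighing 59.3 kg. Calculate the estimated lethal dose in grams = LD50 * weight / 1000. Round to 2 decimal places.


Lethal dose calculation:
Lethal dose = LD50 * body_weight / 1000
= 3022 * 59.3 / 1000
= 179204.6 / 1000
= 179.20 g

179.20


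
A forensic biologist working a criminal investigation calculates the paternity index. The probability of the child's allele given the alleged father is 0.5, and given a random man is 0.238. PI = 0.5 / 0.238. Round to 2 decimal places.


Paternity Index calculation:
PI = P(allele|father) / P(allele|random)
PI = 0.5 / 0.238
PI = 2.10

2.10


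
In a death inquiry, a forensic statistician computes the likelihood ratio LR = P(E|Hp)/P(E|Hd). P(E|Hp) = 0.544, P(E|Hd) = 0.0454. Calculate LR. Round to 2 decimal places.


Likelihood ratio calculation:
LR = P(E|Hp) / P(E|Hd)
LR = 0.544 / 0.0454
LR = 11.98

11.98


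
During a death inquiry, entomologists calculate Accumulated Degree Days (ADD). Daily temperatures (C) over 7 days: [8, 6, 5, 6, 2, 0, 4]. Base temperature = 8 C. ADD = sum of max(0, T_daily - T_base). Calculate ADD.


Computing ADD day by day:
Day 1: max(0, 8 - 8) = 0
Day 2: max(0, 6 - 8) = 0
Day 3: max(0, 5 - 8) = 0
Day 4: max(0, 6 - 8) = 0
Day 5: max(0, 2 - 8) = 0
Day 6: max(0, 0 - 8) = 0
Day 7: max(0, 4 - 8) = 0
Total ADD = 0

0


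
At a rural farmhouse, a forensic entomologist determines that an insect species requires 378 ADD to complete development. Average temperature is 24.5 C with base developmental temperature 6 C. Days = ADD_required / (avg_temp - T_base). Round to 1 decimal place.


Insect development time:
Effective temperature = avg_temp - T_base = 24.5 - 6 = 18.5 C
Days = ADD / effective_temp = 378 / 18.5 = 20.4 days

20.4


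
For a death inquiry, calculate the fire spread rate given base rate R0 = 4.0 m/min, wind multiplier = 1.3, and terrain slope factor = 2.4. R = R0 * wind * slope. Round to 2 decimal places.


Fire spread rate calculation:
R = R0 * wind_factor * slope_factor
= 4.0 * 1.3 * 2.4
= 5.2 * 2.4
= 12.48 m/min

12.48


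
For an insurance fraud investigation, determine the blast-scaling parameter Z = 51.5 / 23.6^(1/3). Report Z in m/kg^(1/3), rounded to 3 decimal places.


Scaled distance calculation:
W^(1/3) = 23.6^(1/3) = 2.868384
Z = R / W^(1/3) = 51.5 / 2.868384
Z = 17.954 m/kg^(1/3)

17.954


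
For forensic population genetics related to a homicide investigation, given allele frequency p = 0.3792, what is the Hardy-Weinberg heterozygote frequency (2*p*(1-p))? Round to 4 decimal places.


Hardy-Weinberg heterozygote frequency:
q = 1 - p = 1 - 0.3792 = 0.6208
2pq = 2 * 0.3792 * 0.6208 = 0.4708

0.4708


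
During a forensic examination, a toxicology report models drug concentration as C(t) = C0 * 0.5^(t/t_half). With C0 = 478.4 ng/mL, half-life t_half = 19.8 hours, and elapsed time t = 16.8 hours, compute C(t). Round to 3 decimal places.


Drug concentration decay:
Number of half-lives = t / t_half = 16.8 / 19.8 = 0.848485
Decay factor = 0.5^0.848485 = 0.55536763
C(t) = 478.4 * 0.55536763 = 265.688 ng/mL

265.688


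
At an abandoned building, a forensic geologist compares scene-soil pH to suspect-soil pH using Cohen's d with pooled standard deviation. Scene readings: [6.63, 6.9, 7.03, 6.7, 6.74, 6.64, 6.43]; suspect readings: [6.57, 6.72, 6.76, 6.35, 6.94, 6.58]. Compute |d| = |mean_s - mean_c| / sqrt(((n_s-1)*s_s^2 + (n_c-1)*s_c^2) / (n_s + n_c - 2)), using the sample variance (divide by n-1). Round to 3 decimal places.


Pooled-variance Cohen's d for soil pH comparison:
Scene mean = 47.07 / 7 = 6.724286
Suspect mean = 39.92 / 6 = 6.653333
Scene sample variance s_s^2 = 0.037962
Suspect sample variance s_c^2 = 0.040467
Pooled variance = ((n_s-1)*s_s^2 + (n_c-1)*s_c^2) / (n_s + n_c - 2) = 0.0391
Pooled SD = sqrt(0.0391) = 0.197737
Mean difference = 0.070952
|d| = |0.070952| / 0.197737 = 0.359

0.359


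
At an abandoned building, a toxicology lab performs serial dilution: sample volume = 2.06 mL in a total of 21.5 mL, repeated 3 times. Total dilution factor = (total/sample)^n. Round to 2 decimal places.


Dilution factor calculation:
Single dilution = V_total / V_sample = 21.5 / 2.06 ≈ 10.436893
Number of dilutions = 3
Total DF = (21.5 / 2.06)^3 (full precision, rounded at the end) = 1136.88

1136.88


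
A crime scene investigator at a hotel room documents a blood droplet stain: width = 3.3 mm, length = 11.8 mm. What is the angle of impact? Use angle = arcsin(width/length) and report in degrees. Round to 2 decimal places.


Blood spatter impact angle calculation:
width / length = 3.3 / 11.8 = 0.279661
angle = arcsin(0.279661)
angle = 16.24 degrees

16.24


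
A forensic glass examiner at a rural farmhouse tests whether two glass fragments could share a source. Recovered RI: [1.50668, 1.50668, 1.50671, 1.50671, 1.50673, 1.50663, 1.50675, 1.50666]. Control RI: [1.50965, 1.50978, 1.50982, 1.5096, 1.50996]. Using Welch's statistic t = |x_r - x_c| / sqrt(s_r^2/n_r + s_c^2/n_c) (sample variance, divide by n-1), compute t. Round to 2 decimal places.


Welch's t-criterion for glass RI comparison:
Recovered mean = sum / n_r = 12.05355 / 8 = 1.5066937
Control mean = sum / n_c = 7.54881 / 5 = 1.509762
Recovered sample variance s_r^2 = 1.5125e-09
Control sample variance s_c^2 = 2.042e-08
Welch SE (unpooled) = sqrt(s_r^2/n_r + s_c^2/n_c) = sqrt(1.89062e-10 + 4.084e-09) = sqrt(4.27306e-09) = 6.53686e-05
|mean_r - mean_c| = 0.00306825
t = 0.00306825 / 6.53686e-05 = 46.94

46.94


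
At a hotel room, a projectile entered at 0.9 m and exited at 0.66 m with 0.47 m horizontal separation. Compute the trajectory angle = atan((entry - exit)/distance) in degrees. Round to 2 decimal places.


Bullet trajectory angle:
Height difference = 0.9 - 0.66 = 0.24 m
angle = atan(0.24 / 0.47)
angle = atan(0.510638)
angle = 27.05 degrees

27.05


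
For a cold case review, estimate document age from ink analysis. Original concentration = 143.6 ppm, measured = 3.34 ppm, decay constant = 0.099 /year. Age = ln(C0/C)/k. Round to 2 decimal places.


Document age estimation:
C0/C = 143.6 / 3.34 = 42.994012
ln(C0/C) = 3.761061
t = 3.761061 / 0.099 = 37.99 years

37.99


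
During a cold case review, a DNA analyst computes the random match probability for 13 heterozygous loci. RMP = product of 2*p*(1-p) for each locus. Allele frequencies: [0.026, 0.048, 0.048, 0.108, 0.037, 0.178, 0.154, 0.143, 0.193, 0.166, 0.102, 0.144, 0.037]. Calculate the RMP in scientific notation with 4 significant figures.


Computing RMP for 13 loci:
Locus 1: 2 * 0.026 * 0.974 = 0.050648
Locus 2: 2 * 0.048 * 0.952 = 0.091392
Locus 3: 2 * 0.048 * 0.952 = 0.091392
Locus 4: 2 * 0.108 * 0.892 = 0.192672
Locus 5: 2 * 0.037 * 0.963 = 0.071262
Locus 6: 2 * 0.178 * 0.822 = 0.292632
Locus 7: 2 * 0.154 * 0.846 = 0.260568
Locus 8: 2 * 0.143 * 0.857 = 0.245102
Locus 9: 2 * 0.193 * 0.807 = 0.311502
Locus 10: 2 * 0.166 * 0.834 = 0.276888
Locus 11: 2 * 0.102 * 0.898 = 0.183192
Locus 12: 2 * 0.144 * 0.856 = 0.246528
Locus 13: 2 * 0.037 * 0.963 = 0.071262
RMP = 3.013e-11

3.013e-11


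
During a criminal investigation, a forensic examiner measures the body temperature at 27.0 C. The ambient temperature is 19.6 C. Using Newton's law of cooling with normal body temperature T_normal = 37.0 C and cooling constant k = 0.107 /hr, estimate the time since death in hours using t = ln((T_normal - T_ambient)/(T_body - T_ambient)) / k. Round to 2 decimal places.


Using Newton's law of cooling:
t = ln((T_normal - T_ambient) / (T_body - T_ambient)) / k
T_normal - T_ambient = 17.4
T_body - T_ambient = 7.4
Ratio = 2.351351
ln(ratio) = 0.85499
t = 0.85499 / 0.107 = 7.99 hours

7.99


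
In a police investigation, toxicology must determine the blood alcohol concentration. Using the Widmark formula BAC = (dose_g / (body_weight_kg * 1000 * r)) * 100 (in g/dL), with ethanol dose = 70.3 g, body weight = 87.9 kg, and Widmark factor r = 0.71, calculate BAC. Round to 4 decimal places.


Applying the Widmark formula:
BAC = (dose_g / (body_wt * 1000 * r)) * 100
Denominator = 87.9 * 1000 * 0.71 = 62409
BAC = (70.3 / 62409) * 100
BAC = 0.1126 g/dL

0.1126


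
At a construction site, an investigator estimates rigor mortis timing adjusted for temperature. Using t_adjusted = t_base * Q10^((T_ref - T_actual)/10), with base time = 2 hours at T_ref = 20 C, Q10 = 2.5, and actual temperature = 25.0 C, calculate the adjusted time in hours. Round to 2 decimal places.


Rigor mortis time adjustment:
Exponent = (T_ref - T_actual) / 10 = (20 - 25.0) / 10 = -0.5
Q10 factor = 2.5^-0.5 = 0.63246
t_adjusted = 2 * 0.63246 = 1.26 hours

1.26


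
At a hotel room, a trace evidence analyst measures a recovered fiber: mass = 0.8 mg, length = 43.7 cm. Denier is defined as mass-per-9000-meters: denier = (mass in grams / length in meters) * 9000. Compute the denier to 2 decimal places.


Denier calculation:
Mass in grams = 0.8 mg / 1000 = 0.0008 g
Length in meters = 43.7 cm / 100 = 0.437 m
Linear density = mass / length = 0.0008 / 0.437 = 0.00183066 g/m
Denier = (g/m) * 9000 = 0.00183066 * 9000 = 16.48

16.48


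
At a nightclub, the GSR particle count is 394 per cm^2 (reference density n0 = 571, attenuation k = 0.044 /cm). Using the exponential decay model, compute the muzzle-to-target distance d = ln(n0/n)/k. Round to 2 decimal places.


GSR distance calculation:
n0/n = 571 / 394 = 1.449239
ln(n0/n) = 0.371039
d = 0.371039 / 0.044 = 8.43 cm

8.43


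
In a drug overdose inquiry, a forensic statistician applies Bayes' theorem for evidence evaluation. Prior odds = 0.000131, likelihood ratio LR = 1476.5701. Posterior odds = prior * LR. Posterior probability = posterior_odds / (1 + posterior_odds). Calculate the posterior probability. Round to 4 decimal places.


Bayesian evidence evaluation:
Posterior odds = prior_odds * LR = 0.000131 * 1476.5701 = 0.1934307
Posterior probability = posterior_odds / (1 + posterior_odds)
= 0.1934307 / (1 + 0.1934307)
= 0.1934307 / 1.1934307
= 0.1621

0.1621


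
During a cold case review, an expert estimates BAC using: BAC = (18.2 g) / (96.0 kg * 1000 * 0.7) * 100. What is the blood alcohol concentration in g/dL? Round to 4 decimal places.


Applying the Widmark formula:
BAC = (dose_g / (body_wt * 1000 * r)) * 100
Denominator = 96.0 * 1000 * 0.7 = 67200
BAC = (18.2 / 67200) * 100
BAC = 0.0271 g/dL

0.0271


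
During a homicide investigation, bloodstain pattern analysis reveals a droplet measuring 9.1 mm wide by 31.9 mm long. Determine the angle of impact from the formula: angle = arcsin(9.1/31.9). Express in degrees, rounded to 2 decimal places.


Blood spatter impact angle calculation:
width / length = 9.1 / 31.9 = 0.285266
angle = arcsin(0.285266)
angle = 16.57 degrees

16.57


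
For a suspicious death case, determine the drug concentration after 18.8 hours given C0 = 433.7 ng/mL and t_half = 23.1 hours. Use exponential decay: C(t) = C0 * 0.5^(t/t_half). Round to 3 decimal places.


Drug concentration decay:
Number of half-lives = t / t_half = 18.8 / 23.1 = 0.813853
Decay factor = 0.5^0.813853 = 0.56886057
C(t) = 433.7 * 0.56886057 = 246.715 ng/mL

246.715


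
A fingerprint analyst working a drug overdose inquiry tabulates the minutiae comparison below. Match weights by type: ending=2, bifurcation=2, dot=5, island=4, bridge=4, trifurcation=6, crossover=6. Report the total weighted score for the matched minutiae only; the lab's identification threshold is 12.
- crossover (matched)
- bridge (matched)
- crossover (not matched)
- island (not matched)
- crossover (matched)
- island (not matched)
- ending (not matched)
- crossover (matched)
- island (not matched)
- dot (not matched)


Weighted minutiae match score:
  crossover: matched, +6 (running total 6)
  bridge: matched, +4 (running total 10)
  crossover: not matched, +0
  island: not matched, +0
  crossover: matched, +6 (running total 16)
  island: not matched, +0
  ending: not matched, +0
  crossover: matched, +6 (running total 22)
  island: not matched, +0
  dot: not matched, +0
Total score = 22
Threshold = 12; verdict = identification

22


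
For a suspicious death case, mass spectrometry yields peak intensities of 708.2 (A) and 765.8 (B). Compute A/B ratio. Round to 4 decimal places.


Spectral peak ratio:
Peak A = 708.2 counts
Peak B = 765.8 counts
Ratio = 708.2 / 765.8 = 0.9248

0.9248


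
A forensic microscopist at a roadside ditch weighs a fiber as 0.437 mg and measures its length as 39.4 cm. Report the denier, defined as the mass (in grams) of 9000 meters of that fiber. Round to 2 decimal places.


Denier calculation:
Mass in grams = 0.437 mg / 1000 = 0.000437 g
Length in meters = 39.4 cm / 100 = 0.394 m
Linear density = mass / length = 0.000437 / 0.394 = 0.00110914 g/m
Denier = (g/m) * 9000 = 0.00110914 * 9000 = 9.98

9.98


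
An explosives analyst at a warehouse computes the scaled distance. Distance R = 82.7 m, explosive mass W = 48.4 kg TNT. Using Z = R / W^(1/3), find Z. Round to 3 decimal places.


Scaled distance calculation:
W^(1/3) = 48.4^(1/3) = 3.644308
Z = R / W^(1/3) = 82.7 / 3.644308
Z = 22.693 m/kg^(1/3)

22.693


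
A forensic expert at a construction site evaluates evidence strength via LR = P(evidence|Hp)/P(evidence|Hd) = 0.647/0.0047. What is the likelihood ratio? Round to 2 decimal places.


Likelihood ratio calculation:
LR = P(E|Hp) / P(E|Hd)
LR = 0.647 / 0.0047
LR = 137.66

137.66


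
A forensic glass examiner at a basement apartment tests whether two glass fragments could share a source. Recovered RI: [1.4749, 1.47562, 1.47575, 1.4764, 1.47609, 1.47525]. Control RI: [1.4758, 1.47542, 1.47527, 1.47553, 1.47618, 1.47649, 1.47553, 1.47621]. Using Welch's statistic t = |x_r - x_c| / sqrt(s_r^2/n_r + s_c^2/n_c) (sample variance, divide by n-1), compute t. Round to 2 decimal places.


Welch's t-criterion for glass RI comparison:
Recovered mean = sum / n_r = 8.85401 / 6 = 1.4756683
Control mean = sum / n_c = 11.80643 / 8 = 1.4758038
Recovered sample variance s_r^2 = 2.97497e-07
Control sample variance s_c^2 = 1.94227e-07
Welch SE (unpooled) = sqrt(s_r^2/n_r + s_c^2/n_c) = sqrt(4.95828e-08 + 2.42783e-08) = sqrt(7.38611e-08) = 0.000271774
|mean_r - mean_c| = 0.000135417
t = 0.000135417 / 0.000271774 = 0.50

0.50
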